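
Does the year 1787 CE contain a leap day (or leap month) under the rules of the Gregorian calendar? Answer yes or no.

1787 is not divisible by 4, so it is a common year.

no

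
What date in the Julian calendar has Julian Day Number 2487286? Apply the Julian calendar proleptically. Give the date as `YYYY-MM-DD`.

JDN 2487286 is 8 November 2097 in the Gregorian calendar.
In the Julian calendar that day is 2097-10-26.

2097-10-26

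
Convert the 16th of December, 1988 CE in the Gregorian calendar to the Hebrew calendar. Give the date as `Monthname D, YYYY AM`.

Julian Day Number of the source date = 2447512.
Converting JDN 2447512 to the Hebrew calendar gives 8 Tevet 5749 AM.

Tevet 8, 5749 AM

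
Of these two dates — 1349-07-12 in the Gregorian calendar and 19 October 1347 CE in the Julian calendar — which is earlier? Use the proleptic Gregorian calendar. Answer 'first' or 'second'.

Converting both to JDN: 2213965 vs 2213341; the smaller is the second.

second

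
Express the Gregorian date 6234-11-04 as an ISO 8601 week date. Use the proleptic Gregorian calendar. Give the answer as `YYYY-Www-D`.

The weekday is Tuesday (ISO weekday 2).
That Tuesday belongs to ISO week 45 of ISO year 6234.

6234-W45-2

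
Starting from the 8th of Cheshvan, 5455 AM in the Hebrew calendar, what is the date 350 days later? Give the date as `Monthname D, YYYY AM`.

JDN of the 8th of Cheshvan, 5455 AM = 2340081.
2340081 + 350 = 2340431.
JDN 2340431 in the Hebrew calendar is Cheshvan 3, 5456 AM.

Cheshvan 3, 5456 AM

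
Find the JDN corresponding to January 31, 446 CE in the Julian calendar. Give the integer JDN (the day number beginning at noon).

In the proleptic Gregorian calendar the same day is 1 February 446.
JDN 2299161 is 15 October 1582 CE (Gregorian); the target day is −415171 days from there, so JDN = 1883990.

1883990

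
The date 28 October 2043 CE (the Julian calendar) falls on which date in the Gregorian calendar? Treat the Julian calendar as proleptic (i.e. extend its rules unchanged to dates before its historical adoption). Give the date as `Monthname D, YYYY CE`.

November 10, 2043 CE

For dates in this range the Gregorian date is 13 days ahead of the Julian.
28 October 2043 Julian + 13 days → 10 November 2043 Gregorian.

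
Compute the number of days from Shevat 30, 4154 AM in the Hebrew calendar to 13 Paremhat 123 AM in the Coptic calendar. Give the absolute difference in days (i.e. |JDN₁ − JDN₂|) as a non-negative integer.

JDN of the first date = 1865014.
JDN of the second date = 1869782.
|1869782 − 1865014| = 4768.

4768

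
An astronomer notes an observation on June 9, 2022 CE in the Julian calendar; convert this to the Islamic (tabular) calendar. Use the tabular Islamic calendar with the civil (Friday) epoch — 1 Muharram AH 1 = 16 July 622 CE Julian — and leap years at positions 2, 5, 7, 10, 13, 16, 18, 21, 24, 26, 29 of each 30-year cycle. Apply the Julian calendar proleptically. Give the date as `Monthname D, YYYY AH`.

Dhu al-Qa'dah 22, 1443 AH

The source date corresponds to 22 June 2022 in the Gregorian calendar (JDN 2459753).
That day falls on 22 Dhu al-Qa'dah 1443 AH in the tabular Islamic calendar.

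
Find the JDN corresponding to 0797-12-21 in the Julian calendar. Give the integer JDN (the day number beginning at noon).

2012517

In the proleptic Gregorian calendar the same day is 25 December 797.
JDN 2299161 is 15 October 1582 CE (Gregorian); the target day is −286644 days from there, so JDN = 2012517.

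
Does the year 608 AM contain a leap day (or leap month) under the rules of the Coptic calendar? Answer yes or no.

608 mod 4 = 0; in the Coptic calendar a year is leap when year mod 4 = 3, so it is a common year.

no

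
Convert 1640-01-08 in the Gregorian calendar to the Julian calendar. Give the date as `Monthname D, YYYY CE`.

December 29, 1639 CE

At this point the Julian calendar is 10 days behind the Gregorian.
8 January 1640 Gregorian − 10 days → 29 December 1639 Julian.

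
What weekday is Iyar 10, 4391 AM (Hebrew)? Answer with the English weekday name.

Wednesday

This is JDN 1951637 (20 April 631 Gregorian).
Since JDN mod 7 = 2 (0 = Monday), the day is Wednesday.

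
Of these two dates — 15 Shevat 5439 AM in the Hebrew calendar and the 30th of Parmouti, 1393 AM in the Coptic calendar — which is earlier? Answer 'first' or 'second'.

second

The two dates have Julian Day Numbers 2334330 and 2333697 respectively.
Since 2333697 < 2334330, the second date comes first.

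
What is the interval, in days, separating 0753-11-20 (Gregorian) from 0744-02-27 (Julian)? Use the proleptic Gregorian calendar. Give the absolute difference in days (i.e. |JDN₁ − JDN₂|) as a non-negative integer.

3550

First date → JDN 1996411; second date → JDN 1992861.
The interval is |1996411 − 1992861| = 3550 days.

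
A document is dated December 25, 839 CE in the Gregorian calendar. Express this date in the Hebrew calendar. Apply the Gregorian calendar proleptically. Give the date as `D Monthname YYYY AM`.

Both dates share Julian Day Number 2027857; in the Hebrew calendar that is 10 Tevet 4600 AM.

10 Tevet 4600 AM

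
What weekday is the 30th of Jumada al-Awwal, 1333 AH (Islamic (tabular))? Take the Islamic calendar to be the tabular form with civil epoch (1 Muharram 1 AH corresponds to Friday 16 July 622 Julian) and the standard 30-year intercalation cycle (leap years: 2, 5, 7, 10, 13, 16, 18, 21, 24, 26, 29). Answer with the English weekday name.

This is JDN 2420603 (15 April 1915 Gregorian).
Since JDN mod 7 = 3 (0 = Monday), the day is Thursday.

Thursday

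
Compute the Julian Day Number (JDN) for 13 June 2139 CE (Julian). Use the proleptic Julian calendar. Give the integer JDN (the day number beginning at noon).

Equivalently 27 June 2139 (Gregorian).
JDN 2451545 is 1 January 2000 CE (Gregorian); the target day is +50946 days from there, so JDN = 2502491.

2502491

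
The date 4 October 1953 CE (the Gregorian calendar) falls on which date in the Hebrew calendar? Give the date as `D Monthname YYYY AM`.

Julian Day Number of the source date = 2434655.
Converting JDN 2434655 to the Hebrew calendar gives 25 Tishrei 5714 AM.

25 Tishrei 5714 AM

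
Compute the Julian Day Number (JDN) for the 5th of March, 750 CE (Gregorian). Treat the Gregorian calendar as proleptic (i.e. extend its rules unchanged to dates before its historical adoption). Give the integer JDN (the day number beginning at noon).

JDN 2451545 is 1 January 2000 CE (Gregorian); the target day is −456490 days from there, so JDN = 1995055.

1995055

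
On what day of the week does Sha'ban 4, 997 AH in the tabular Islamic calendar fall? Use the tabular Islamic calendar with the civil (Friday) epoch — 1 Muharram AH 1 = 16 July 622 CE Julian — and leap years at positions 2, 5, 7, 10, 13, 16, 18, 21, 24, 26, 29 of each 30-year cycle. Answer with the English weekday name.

In the Gregorian calendar this is 18 June 1589 (JDN 2301599).
JDN 2301599 mod 7 = 6, and JDN 0 was a Monday, so this is a Sunday.

Sunday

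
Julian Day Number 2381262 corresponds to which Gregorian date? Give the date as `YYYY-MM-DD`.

1807-07-29

JDN 2451545 is 1 Jan 2000; 2381262 is −70283 days from there.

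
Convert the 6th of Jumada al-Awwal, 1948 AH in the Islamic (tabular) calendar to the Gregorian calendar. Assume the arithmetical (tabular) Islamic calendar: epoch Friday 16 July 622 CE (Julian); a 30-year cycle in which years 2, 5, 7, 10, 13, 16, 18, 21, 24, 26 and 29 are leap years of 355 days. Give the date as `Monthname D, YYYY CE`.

Both dates share Julian Day Number 2638515; in the Gregorian calendar that is 28 November 2511 CE.

November 28, 2511 CE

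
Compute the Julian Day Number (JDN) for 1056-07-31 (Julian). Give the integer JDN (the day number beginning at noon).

2106974

Equivalently 6 August 1056 (proleptic Gregorian).
JDN 2299161 is 15 October 1582 CE (Gregorian); the target day is −192187 days from there, so JDN = 2106974.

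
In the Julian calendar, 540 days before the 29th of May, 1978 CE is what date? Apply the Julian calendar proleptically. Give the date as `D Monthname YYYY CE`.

5 December 1976 CE

JDN of the 29th of May, 1978 CE = 2443671.
2443671 − 540 = 2443131.
JDN 2443131 in the Julian calendar is 5 December 1976 CE.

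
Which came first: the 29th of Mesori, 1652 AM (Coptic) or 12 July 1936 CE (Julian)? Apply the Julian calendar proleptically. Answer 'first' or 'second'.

second

First date → JDN 2428416; second date → JDN 2428375.
JDN 2428375 < JDN 2428416, so the second date is earlier.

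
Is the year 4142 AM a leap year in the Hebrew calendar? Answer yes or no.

yes

Hebrew year 4142 is year 19 of its 19-year Metonic cycle; leap years are at positions 3, 6, 8, 11, 14, 17, 19, so it is a leap year (13 months).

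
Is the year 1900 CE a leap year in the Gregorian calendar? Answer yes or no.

1900 is divisible by 4; 1900 is divisible by 100 but not 400, so it is a common year.

no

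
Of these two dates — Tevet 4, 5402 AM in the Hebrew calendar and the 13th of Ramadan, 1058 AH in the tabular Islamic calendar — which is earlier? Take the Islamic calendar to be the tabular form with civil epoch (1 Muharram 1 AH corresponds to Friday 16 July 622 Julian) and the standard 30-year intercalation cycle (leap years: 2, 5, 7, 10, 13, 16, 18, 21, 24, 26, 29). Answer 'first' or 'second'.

first

First date → JDN 2320764; second date → JDN 2323254.
JDN 2320764 < JDN 2323254, so the first date is earlier.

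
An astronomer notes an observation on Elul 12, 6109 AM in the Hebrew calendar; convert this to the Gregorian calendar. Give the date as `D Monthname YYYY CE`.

Both dates share Julian Day Number 2579254; in the Gregorian calendar that is 28 August 2349 CE.

28 August 2349 CE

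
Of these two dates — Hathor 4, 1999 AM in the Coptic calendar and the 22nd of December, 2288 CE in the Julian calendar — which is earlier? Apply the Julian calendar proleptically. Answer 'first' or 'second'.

Converting both to JDN: 2554862 vs 2557106; the smaller is the first.

first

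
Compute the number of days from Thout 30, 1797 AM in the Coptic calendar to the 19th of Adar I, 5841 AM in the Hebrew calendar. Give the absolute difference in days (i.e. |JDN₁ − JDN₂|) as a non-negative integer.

First date → JDN 2481048; second date → JDN 2481189.
The interval is |2481048 − 2481189| = 141 days.

141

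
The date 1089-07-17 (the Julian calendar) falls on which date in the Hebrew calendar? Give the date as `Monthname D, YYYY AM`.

Av 7, 4849 AM

Both dates share Julian Day Number 2119013; in the Hebrew calendar that is 7 Av 4849 AM.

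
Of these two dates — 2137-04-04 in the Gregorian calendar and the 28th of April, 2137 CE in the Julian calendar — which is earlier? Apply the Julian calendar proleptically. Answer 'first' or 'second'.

first

First date → JDN 2501677; second date → JDN 2501715.
JDN 2501677 < JDN 2501715, so the first date is earlier.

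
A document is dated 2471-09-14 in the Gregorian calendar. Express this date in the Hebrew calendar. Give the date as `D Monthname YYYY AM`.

29 Elul 6231 AM

Julian Day Number of the source date = 2623831.
Converting JDN 2623831 to the Hebrew calendar gives 29 Elul 6231 AM.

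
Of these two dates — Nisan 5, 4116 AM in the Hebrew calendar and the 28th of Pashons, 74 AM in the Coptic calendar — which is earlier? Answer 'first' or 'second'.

first

Converting both to JDN: 1851169 vs 1851960; the smaller is the first.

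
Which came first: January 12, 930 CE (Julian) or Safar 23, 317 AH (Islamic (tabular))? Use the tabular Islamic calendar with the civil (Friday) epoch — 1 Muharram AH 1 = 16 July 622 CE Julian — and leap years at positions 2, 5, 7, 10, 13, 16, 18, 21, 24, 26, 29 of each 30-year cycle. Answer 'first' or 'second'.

The two dates have Julian Day Numbers 2060752 and 2060472 respectively.
Since 2060472 < 2060752, the second date comes first.

second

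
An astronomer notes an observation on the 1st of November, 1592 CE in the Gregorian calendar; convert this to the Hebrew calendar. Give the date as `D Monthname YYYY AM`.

26 Cheshvan 5353 AM

Julian Day Number of the source date = 2302831.
Converting JDN 2302831 to the Hebrew calendar gives 26 Cheshvan 5353 AM.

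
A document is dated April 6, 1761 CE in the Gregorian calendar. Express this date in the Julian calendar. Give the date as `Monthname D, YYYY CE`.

March 26, 1761 CE

At this point the Julian calendar is 11 days behind the Gregorian.
6 April 1761 Gregorian − 11 days → 26 March 1761 Julian.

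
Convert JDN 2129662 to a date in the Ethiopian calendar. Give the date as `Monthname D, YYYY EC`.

Meskerem 15, 1111 EC

JDN 2129662 is 19 September 1118 in the proleptic Gregorian calendar.
In the Ethiopian calendar that day is Meskerem 15, 1111 EC.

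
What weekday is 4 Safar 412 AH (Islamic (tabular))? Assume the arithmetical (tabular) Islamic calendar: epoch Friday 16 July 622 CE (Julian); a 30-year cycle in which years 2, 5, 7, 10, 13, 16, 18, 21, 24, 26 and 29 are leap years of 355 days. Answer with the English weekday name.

Saturday

This is JDN 2094118 (26 May 1021 Gregorian).
2094118 ≡ 5 (mod 7); counting from Monday = 0 gives Saturday.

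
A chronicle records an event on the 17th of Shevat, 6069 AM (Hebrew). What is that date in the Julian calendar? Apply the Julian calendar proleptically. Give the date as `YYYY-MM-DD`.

Both dates share Julian Day Number 2564434; in the Julian calendar that is 14 January 2309 CE.

2309-01-14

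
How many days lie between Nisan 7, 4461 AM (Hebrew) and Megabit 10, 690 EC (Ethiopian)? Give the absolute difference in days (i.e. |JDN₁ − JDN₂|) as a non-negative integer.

1111

JDN of the first date = 1977178.
JDN of the second date = 1976067.
|1976067 − 1977178| = 1111.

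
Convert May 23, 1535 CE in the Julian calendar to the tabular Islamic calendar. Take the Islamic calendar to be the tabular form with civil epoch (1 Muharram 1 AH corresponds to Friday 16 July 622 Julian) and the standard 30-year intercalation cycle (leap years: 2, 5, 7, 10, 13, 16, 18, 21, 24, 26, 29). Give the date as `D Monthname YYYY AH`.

Both dates share Julian Day Number 2281859; in the tabular Islamic calendar that is 20 Dhu al-Qa'dah 941 AH.

20 Dhu al-Qa'dah 941 AH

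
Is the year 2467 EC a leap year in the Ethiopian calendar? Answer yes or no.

2467 mod 4 = 3; in the Ethiopian calendar a year is leap when year mod 4 = 3, so it is a leap year.

yes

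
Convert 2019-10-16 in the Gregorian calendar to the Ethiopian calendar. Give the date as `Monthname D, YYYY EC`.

Tikimt 5, 2012 EC

Julian Day Number of the source date = 2458773.
Converting JDN 2458773 to the Ethiopian calendar gives 5 Tikimt 2012 EC.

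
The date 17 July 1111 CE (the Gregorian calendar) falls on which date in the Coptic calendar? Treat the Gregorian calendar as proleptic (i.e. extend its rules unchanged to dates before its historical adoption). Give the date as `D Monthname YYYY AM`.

Both dates share Julian Day Number 2127041; in the Coptic calendar that is 16 Epip 827 AM.

16 Epip 827 AM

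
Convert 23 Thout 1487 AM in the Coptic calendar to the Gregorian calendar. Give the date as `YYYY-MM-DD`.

1770-10-01

Both dates share Julian Day Number 2367813; in the Gregorian calendar that is 1 October 1770 CE.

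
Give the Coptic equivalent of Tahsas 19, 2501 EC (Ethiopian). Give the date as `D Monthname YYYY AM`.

19 Koiak 2225 AM

Julian Day Number of the source date = 2637454.
Converting JDN 2637454 to the Coptic calendar gives 19 Koiak 2225 AM.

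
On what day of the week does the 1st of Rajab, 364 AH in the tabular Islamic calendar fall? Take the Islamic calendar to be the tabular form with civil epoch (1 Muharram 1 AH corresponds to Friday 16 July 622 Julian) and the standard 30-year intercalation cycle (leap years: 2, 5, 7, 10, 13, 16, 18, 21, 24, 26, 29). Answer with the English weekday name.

Wednesday

In the proleptic Gregorian calendar this is 22 March 975 (JDN 2077252).
JDN 2077252 mod 7 = 2, and JDN 0 was a Monday, so this is a Wednesday.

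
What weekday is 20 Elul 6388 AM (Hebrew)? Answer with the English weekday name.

Equivalently 12 September 2628 Gregorian, JDN 2681172.
Since JDN mod 7 = 4 (0 = Monday), the day is Friday.

Friday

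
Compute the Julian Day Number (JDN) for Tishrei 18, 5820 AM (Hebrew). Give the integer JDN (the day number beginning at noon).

In the Gregorian calendar the same day is 25 September 2059.
JDN 2451545 is 1 January 2000 CE (Gregorian); the target day is +21817 days from there, so JDN = 2473362.

2473362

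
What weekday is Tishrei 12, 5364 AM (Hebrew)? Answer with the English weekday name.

Wednesday

Equivalently 17 September 1603 Gregorian, JDN 2306803.
Since JDN mod 7 = 2 (0 = Monday), the day is Wednesday.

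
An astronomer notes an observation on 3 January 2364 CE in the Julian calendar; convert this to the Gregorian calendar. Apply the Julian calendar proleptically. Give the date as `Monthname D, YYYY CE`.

January 19, 2364 CE

For dates in this range the Gregorian date is 16 days ahead of the Julian.
3 January 2364 Julian + 16 days → 19 January 2364 Gregorian.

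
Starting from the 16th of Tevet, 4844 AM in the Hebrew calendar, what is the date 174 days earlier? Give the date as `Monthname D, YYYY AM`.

Tammuz 18, 4843 AM

Counting 174 days back from JDN 2116985 reaches JDN 2116811, which is Tammuz 18, 4843 AM.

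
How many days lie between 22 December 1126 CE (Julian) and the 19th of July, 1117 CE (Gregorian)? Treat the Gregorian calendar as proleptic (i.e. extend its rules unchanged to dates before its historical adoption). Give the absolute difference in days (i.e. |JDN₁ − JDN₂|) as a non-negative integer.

3450

JDN of the first date = 2132685.
JDN of the second date = 2129235.
|2129235 − 2132685| = 3450.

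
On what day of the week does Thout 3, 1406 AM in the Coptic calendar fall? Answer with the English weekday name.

Equivalently 10 September 1689 Gregorian, JDN 2338208.
Since JDN mod 7 = 5 (0 = Monday), the day is Saturday.

Saturday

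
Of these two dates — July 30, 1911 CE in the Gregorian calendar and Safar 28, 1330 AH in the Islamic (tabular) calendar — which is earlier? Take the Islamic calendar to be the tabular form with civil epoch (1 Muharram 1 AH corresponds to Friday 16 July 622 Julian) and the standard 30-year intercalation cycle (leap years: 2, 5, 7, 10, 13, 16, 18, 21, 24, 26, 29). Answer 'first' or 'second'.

first

First date → JDN 2419248; second date → JDN 2419450.
JDN 2419248 < JDN 2419450, so the first date is earlier.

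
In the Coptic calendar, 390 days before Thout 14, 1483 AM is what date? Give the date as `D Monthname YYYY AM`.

24 Mesori 1481 AM

JDN of Thout 14, 1483 AM = 2366343.
2366343 − 390 = 2365953.
JDN 2365953 in the Coptic calendar is 24 Mesori 1481 AM.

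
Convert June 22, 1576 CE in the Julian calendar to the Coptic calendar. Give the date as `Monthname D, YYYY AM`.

The source date corresponds to 2 July 1576 in the proleptic Gregorian calendar (JDN 2296865).
That day falls on 28 Paoni 1292 AM in the Coptic calendar.

Paoni 28, 1292 AM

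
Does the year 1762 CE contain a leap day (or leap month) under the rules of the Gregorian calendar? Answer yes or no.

no

1762 is not divisible by 4, so it is a common year.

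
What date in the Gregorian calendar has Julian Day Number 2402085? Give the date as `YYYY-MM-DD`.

Counting from JDN 2299161 = 15 Oct 1582 gives an offset of 102924 days.

1864-08-01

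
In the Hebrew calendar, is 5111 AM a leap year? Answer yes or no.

yes

Hebrew year 5111 is year 19 of its 19-year Metonic cycle; leap years are at positions 3, 6, 8, 11, 14, 17, 19, so it is a leap year (13 months).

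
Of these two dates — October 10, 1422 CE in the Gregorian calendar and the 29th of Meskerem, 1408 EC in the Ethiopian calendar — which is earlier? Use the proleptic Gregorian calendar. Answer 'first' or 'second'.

second

First date → JDN 2240717; second date → JDN 2238156.
JDN 2238156 < JDN 2240717, so the second date is earlier.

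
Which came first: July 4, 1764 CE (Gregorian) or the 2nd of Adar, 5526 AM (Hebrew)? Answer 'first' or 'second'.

first

First date → JDN 2365533; second date → JDN 2366120.
JDN 2365533 < JDN 2366120, so the first date is earlier.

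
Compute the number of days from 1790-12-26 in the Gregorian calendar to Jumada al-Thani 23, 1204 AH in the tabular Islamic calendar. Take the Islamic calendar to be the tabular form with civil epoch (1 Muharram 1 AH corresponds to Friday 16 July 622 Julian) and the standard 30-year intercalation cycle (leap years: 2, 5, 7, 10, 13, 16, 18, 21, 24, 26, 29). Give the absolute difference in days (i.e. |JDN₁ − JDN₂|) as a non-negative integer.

291

First date → JDN 2375204; second date → JDN 2374913.
The interval is |2375204 − 2374913| = 291 days.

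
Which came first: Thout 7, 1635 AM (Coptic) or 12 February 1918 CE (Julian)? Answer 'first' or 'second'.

Converting both to JDN: 2421854 vs 2421650; the smaller is the second.

second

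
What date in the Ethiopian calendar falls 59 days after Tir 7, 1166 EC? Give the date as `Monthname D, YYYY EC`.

Megabit 6, 1166 EC

Counting 59 days forward from JDN 2149863 reaches JDN 2149922, which is Megabit 6, 1166 EC.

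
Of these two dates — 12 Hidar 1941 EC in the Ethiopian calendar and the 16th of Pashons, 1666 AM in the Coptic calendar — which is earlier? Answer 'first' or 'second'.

First date → JDN 2432877; second date → JDN 2433426.
JDN 2432877 < JDN 2433426, so the first date is earlier.

first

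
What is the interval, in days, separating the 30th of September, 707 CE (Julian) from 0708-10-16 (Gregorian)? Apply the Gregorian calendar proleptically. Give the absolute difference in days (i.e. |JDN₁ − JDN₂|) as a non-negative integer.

First date → JDN 1979562; second date → JDN 1979940.
The interval is |1979562 − 1979940| = 378 days.

378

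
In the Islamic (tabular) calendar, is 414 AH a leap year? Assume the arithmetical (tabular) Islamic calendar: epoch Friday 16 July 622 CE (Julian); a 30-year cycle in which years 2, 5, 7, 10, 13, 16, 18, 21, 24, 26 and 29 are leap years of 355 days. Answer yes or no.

Year 414 AH is year 24 of its 30-year cycle; leap positions are 2, 5, 7, 10, 13, 16, 18, 21, 24, 26, 29, so it is a leap year (355 days).

yes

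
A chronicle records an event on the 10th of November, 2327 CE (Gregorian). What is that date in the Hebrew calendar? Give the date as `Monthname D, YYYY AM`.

Cheshvan 25, 6088 AM

Both dates share Julian Day Number 2571292; in the Hebrew calendar that is 25 Cheshvan 6088 AM.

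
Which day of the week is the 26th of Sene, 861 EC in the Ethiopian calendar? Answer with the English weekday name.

In the proleptic Gregorian calendar this is 24 June 869 (JDN 2038631).
Since JDN mod 7 = 0 (0 = Monday), the day is Monday.

Monday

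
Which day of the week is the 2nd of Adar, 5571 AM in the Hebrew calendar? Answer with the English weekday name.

This is JDN 2382570 (26 February 1811 Gregorian).
JDN 2382570 mod 7 = 1, and JDN 0 was a Monday, so this is a Tuesday.

Tuesday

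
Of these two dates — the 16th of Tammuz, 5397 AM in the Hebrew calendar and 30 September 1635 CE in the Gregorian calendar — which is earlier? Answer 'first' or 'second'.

second

Converting both to JDN: 2319151 vs 2318504; the smaller is the second.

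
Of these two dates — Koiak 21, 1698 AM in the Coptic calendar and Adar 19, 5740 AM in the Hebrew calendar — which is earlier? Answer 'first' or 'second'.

second

First date → JDN 2444969; second date → JDN 2444306.
JDN 2444306 < JDN 2444969, so the second date is earlier.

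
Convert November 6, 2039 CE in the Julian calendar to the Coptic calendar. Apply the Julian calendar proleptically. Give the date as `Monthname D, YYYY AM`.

The source date corresponds to 19 November 2039 in the Gregorian calendar (JDN 2466112).
That day falls on 9 Hathor 1756 AM in the Coptic calendar.

Hathor 9, 1756 AM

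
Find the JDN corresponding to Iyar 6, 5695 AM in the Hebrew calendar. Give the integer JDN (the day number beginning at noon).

In the Gregorian calendar the same day is 9 May 1935.
JDN 2451545 is 1 January 2000 CE (Gregorian); the target day is −23613 days from there, so JDN = 2427932.

2427932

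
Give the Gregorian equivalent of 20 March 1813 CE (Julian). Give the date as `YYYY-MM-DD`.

The Julian–Gregorian offset here is 12 days (Julian trailing).
20 March 1813 Julian + 12 days → 1 April 1813 Gregorian.

1813-04-01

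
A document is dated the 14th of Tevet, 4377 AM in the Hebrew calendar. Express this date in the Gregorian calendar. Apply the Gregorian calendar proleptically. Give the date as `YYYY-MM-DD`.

Julian Day Number of the source date = 1946414.
Converting JDN 1946414 to the Gregorian calendar gives 31 December 616 CE.

0616-12-31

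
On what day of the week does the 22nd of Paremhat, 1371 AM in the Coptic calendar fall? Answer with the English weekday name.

In the Gregorian calendar this is 28 March 1655 (JDN 2325623).
JDN 2325623 mod 7 = 6, and JDN 0 was a Monday, so this is a Sunday.

Sunday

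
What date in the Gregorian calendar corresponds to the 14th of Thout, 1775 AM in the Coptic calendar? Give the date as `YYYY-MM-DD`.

2058-09-24

Both dates share Julian Day Number 2472996; in the Gregorian calendar that is 24 September 2058 CE.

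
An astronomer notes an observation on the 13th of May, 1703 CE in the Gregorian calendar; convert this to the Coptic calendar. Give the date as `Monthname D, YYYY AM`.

Both dates share Julian Day Number 2343200; in the Coptic calendar that is 7 Pashons 1419 AM.

Pashons 7, 1419 AM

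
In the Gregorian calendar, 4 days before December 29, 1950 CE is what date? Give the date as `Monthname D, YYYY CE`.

December 25, 1950 CE

The starting date is JDN 2433645; 2433645 − 4 = 2433641.
JDN 2433641 corresponds to December 25, 1950 CE.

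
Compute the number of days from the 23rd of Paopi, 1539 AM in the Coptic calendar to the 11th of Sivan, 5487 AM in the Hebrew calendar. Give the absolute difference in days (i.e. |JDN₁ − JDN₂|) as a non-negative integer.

34852

JDN of the first date = 2386836.
JDN of the second date = 2351984.
|2351984 − 2386836| = 34852.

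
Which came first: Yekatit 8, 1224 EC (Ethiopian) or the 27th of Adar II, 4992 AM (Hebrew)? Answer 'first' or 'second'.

first

The two dates have Julian Day Numbers 2171079 and 2171125 respectively.
Since 2171079 < 2171125, the first date comes first.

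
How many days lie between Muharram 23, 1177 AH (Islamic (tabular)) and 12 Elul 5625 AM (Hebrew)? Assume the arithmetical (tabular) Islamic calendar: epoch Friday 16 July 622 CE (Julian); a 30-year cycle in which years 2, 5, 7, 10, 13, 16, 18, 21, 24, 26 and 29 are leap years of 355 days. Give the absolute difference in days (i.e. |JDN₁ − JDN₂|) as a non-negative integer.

First date → JDN 2365197; second date → JDN 2402483.
The interval is |2365197 − 2402483| = 37286 days.

37286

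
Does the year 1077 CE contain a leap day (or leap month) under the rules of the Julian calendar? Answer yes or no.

1077 mod 4 = 1, so it is a common year in the Julian calendar.

no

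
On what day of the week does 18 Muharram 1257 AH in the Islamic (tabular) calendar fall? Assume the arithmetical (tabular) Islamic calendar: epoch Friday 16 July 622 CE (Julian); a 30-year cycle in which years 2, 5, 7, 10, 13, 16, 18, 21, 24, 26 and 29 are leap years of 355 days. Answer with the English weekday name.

Equivalently 12 March 1841 Gregorian, JDN 2393542.
Since JDN mod 7 = 4 (0 = Monday), the day is Friday.

Friday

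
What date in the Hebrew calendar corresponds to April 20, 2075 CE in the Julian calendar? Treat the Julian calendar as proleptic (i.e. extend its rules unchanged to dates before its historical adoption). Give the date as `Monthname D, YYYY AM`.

Iyar 18, 5835 AM

Both dates share Julian Day Number 2479061; in the Hebrew calendar that is 18 Iyar 5835 AM.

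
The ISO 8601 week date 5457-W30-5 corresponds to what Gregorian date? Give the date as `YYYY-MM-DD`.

5457-07-24

ISO week 1 of 5457 is the week containing the first Thursday of 5457.
Week 30, day 5 (Friday) lands on 5457-07-24.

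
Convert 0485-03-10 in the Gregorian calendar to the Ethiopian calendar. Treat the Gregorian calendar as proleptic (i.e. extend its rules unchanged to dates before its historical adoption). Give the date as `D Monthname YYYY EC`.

13 Megabit 477 EC

Both dates share Julian Day Number 1898272; in the Ethiopian calendar that is 13 Megabit 477 EC.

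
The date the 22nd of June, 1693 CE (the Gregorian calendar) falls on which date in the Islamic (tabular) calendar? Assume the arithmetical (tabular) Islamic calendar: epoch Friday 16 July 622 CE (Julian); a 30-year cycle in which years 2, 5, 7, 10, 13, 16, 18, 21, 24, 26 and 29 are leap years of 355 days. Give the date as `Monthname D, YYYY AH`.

Shawwal 18, 1104 AH

Julian Day Number of the source date = 2339589.
Converting JDN 2339589 to the tabular Islamic calendar gives 18 Shawwal 1104 AH.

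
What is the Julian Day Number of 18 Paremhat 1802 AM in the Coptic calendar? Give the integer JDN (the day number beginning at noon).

Equivalently 27 March 2086 (Gregorian).
JDN 2299161 is 15 October 1582 CE (Gregorian); the target day is +183881 days from there, so JDN = 2483042.

2483042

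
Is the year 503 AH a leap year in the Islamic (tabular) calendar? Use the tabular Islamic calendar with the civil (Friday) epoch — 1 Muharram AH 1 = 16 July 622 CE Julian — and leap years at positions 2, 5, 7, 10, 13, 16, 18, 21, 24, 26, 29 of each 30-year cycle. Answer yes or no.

no

Year 503 AH is year 23 of its 30-year cycle; leap positions are 2, 5, 7, 10, 13, 16, 18, 21, 24, 26, 29, so it is a common year (354 days).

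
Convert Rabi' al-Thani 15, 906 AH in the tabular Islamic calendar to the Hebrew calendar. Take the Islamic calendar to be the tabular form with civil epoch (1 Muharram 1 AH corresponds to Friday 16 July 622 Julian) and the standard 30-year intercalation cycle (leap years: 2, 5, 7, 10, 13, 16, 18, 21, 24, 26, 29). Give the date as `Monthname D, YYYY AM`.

Julian Day Number of the source date = 2269245.
Converting JDN 2269245 to the Hebrew calendar gives 17 Kislev 5261 AM.

Kislev 17, 5261 AM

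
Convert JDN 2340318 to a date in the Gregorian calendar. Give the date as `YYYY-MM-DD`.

1695-06-21

JDN 2451545 is 1 Jan 2000; 2340318 is −111227 days from there.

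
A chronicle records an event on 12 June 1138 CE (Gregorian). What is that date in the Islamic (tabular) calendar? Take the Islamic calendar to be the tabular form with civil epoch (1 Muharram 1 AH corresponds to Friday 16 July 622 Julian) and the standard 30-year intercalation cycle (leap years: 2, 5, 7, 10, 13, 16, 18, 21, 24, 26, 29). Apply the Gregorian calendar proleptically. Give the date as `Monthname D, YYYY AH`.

Ramadan 24, 532 AH

Both dates share Julian Day Number 2136868; in the tabular Islamic calendar that is 24 Ramadan 532 AH.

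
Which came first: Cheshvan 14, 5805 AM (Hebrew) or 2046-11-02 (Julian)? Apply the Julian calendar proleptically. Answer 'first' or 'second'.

First date → JDN 2467924; second date → JDN 2468665.
JDN 2467924 < JDN 2468665, so the first date is earlier.

first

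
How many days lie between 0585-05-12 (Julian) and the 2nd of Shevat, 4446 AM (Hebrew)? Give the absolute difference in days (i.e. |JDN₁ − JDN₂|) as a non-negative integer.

JDN of the first date = 1934861.
JDN of the second date = 1971621.
|1971621 − 1934861| = 36760.

36760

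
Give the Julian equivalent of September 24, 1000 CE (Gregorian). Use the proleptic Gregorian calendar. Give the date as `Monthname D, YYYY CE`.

At this point the Julian calendar is 6 days behind the Gregorian.
24 September 1000 Gregorian − 6 days → 18 September 1000 Julian.

September 18, 1000 CE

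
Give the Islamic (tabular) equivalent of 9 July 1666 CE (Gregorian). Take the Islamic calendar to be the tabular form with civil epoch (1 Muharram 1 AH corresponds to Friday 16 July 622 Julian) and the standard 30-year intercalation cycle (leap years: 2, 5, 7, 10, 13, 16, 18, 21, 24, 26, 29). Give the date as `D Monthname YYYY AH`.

Julian Day Number of the source date = 2329744.
Converting JDN 2329744 to the tabular Islamic calendar gives 6 Muharram 1077 AH.

6 Muharram 1077 AH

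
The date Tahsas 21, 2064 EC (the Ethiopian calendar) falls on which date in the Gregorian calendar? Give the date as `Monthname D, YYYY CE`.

December 31, 2071 CE

Both dates share Julian Day Number 2477842; in the Gregorian calendar that is 31 December 2071 CE.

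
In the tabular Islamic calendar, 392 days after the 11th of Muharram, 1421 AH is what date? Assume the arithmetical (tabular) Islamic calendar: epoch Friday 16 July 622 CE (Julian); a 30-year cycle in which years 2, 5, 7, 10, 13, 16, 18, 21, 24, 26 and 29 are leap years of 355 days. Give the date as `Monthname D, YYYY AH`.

Safar 19, 1422 AH

The starting date is JDN 2451651; 2451651 + 392 = 2452043.
JDN 2452043 corresponds to Safar 19, 1422 AH.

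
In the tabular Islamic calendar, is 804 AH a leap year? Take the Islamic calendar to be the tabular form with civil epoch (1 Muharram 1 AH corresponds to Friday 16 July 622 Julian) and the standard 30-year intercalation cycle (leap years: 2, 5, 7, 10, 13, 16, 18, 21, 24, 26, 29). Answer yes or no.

Year 804 AH is year 24 of its 30-year cycle; leap positions are 2, 5, 7, 10, 13, 16, 18, 21, 24, 26, 29, so it is a leap year (355 days).

yes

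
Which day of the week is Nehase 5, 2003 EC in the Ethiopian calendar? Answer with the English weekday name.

In the Gregorian calendar this is 11 August 2011 (JDN 2455785).
2455785 ≡ 3 (mod 7); counting from Monday = 0 gives Thursday.

Thursday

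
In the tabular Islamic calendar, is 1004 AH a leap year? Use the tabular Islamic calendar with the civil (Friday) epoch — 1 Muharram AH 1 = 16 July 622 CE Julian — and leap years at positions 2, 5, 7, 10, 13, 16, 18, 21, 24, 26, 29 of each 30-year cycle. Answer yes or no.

no

Year 1004 AH is year 14 of its 30-year cycle; leap positions are 2, 5, 7, 10, 13, 16, 18, 21, 24, 26, 29, so it is a common year (354 days).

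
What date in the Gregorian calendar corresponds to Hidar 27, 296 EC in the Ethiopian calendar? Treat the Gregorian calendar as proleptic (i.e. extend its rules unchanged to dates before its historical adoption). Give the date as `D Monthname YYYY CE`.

Julian Day Number of the source date = 1832056.
Converting JDN 1832056 to the Gregorian calendar gives 25 November 303 CE.

25 November 303 CE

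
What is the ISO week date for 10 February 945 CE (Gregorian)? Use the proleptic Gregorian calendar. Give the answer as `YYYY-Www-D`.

0945-W06-3

The weekday is Wednesday (ISO weekday 3).
That Wednesday belongs to ISO week 6 of ISO year 945.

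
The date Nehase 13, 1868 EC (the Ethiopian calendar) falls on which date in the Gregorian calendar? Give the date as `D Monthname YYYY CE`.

Both dates share Julian Day Number 2406485; in the Gregorian calendar that is 18 August 1876 CE.

18 August 1876 CE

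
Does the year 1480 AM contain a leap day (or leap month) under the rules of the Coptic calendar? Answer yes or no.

1480 mod 4 = 0; in the Coptic calendar a year is leap when year mod 4 = 3, so it is a common year.

no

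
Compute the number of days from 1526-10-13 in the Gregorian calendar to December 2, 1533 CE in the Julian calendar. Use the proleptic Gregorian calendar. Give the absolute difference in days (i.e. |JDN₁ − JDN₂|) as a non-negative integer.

JDN of the first date = 2278705.
JDN of the second date = 2281322.
|2281322 − 2278705| = 2617.

2617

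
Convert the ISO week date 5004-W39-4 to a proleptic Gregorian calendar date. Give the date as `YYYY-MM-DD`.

5004-09-27

ISO week 1 of 5004 is the week containing the first Thursday of 5004.
Week 39, day 4 (Thursday) lands on 5004-09-27.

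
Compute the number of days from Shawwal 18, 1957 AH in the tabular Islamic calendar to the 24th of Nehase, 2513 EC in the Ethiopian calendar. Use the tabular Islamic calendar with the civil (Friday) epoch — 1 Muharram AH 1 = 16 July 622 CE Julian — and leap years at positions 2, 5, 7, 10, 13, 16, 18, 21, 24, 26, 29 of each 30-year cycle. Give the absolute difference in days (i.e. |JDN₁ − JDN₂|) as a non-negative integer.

218

First date → JDN 2641864; second date → JDN 2642082.
The interval is |2641864 − 2642082| = 218 days.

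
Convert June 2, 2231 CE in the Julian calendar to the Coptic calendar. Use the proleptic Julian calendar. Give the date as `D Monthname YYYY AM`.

8 Paoni 1947 AM

Both dates share Julian Day Number 2536083; in the Coptic calendar that is 8 Paoni 1947 AM.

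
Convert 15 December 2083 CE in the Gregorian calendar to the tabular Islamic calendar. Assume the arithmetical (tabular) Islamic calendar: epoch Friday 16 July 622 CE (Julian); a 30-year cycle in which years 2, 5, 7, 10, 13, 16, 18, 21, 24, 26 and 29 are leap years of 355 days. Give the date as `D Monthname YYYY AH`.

5 Rabi' al-Thani 1507 AH

Julian Day Number of the source date = 2482209.
Converting JDN 2482209 to the tabular Islamic calendar gives 5 Rabi' al-Thani 1507 AH.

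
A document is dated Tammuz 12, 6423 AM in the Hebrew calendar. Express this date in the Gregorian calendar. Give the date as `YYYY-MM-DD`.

Both dates share Julian Day Number 2693890; in the Gregorian calendar that is 9 July 2663 CE.

2663-07-09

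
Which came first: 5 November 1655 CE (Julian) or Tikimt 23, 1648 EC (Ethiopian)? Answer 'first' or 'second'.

First date → JDN 2325855; second date → JDN 2325840.
JDN 2325840 < JDN 2325855, so the second date is earlier.

second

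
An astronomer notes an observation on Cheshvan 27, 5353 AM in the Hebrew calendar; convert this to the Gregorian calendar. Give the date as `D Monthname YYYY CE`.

Both dates share Julian Day Number 2302832; in the Gregorian calendar that is 2 November 1592 CE.

2 November 1592 CE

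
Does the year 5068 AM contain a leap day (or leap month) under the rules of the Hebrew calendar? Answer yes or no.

Hebrew year 5068 is year 14 of its 19-year Metonic cycle; leap years are at positions 3, 6, 8, 11, 14, 17, 19, so it is a leap year (13 months).

yes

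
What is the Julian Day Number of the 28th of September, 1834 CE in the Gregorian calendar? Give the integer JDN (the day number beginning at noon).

2391185

JDN 2400001 is 17 November 1858 CE (Gregorian), MJD 0; the target day is −8816 days from there, so JDN = 2391185.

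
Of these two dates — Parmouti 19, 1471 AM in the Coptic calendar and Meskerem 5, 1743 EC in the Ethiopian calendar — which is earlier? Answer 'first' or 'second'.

The two dates have Julian Day Numbers 2362175 and 2360490 respectively.
Since 2360490 < 2362175, the second date comes first.

second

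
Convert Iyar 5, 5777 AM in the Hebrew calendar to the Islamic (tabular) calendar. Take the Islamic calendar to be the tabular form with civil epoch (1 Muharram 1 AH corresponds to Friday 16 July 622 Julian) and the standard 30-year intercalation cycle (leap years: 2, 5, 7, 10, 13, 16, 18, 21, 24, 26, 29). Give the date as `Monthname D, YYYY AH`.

Julian Day Number of the source date = 2457875.
Converting JDN 2457875 to the tabular Islamic calendar gives 4 Sha'ban 1438 AH.

Sha'ban 4, 1438 AH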